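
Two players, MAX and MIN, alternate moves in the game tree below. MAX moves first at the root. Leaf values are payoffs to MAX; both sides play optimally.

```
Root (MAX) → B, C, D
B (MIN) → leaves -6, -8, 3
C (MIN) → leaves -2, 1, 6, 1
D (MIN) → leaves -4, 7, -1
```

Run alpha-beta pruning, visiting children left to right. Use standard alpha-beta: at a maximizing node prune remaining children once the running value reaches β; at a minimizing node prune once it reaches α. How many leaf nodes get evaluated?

8

B [α=-∞,β=+∞]: v=-8
C [α=-8,β=+∞]: v=-2
D [α=-2,β=+∞]: v=-4 after child 1 ≤ α → α-cutoff, skip 2
Root [α=-∞,β=+∞]: v=-2
Leaves evaluated: 8 of 10.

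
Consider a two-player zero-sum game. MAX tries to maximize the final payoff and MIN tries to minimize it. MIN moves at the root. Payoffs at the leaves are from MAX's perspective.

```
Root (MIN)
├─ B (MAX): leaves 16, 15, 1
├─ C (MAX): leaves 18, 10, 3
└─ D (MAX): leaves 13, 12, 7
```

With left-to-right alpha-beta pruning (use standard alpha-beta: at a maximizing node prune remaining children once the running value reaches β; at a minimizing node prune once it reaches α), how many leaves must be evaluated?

7

B [α=-∞,β=+∞]: v=16
C [α=-∞,β=16]: v=18 after child 1 ≥ β → β-cutoff, skip 2
D [α=-∞,β=16]: v=13
Root [α=-∞,β=+∞]: v=13
Leaves evaluated: 7 of 9.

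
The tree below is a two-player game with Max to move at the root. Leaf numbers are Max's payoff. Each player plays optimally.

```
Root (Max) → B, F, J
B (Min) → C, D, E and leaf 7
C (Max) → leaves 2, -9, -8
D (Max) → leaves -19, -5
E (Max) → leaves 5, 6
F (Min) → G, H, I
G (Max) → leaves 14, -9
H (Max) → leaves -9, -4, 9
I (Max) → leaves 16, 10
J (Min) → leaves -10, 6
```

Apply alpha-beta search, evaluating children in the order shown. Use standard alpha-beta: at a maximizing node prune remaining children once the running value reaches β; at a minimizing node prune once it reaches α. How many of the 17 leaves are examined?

C [α=-∞,β=+∞]: v=2
D [α=-∞,β=2]: v=-5
E [α=-∞,β=-5]: v=5 after child 1 ≥ β → β-cutoff, skip 1
B [α=-∞,β=+∞]: v=-5
G [α=-5,β=+∞]: v=14
H [α=-5,β=14]: v=9
I [α=-5,β=9]: v=16 after child 1 ≥ β → β-cutoff, skip 1
F [α=-5,β=+∞]: v=9
J [α=9,β=+∞]: v=-10 after child 1 ≤ α → α-cutoff, skip 1
Root [α=-∞,β=+∞]: v=9
Leaves evaluated: 14 of 17.

14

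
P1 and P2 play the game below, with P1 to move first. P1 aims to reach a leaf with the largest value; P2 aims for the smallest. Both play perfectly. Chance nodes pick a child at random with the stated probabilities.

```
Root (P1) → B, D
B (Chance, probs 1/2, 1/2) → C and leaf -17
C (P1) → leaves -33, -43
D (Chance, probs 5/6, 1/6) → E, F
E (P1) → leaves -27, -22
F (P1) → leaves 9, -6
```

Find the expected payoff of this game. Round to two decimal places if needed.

-16.83

C (P1): max(-33, -43) = -33
B (Chance): 1/2·-33 + 1/2·-17 = -25
E (P1): max(-27, -22) = -22
F (P1): max(9, -6) = 9
D (Chance): 5/6·-22 + 1/6·9 = -16.83
Root (P1): max(-25, -16.83) = -16.83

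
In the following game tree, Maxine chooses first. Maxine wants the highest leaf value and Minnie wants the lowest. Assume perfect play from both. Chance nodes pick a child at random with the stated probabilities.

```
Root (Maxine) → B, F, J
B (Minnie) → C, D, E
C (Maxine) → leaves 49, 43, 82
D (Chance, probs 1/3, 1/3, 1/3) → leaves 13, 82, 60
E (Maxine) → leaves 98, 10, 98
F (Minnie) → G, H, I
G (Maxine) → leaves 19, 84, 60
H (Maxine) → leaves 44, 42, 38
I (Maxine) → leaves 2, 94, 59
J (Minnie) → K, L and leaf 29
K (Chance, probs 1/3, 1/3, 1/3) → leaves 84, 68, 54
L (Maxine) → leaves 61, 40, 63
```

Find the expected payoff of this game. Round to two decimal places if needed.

51.67

C (Maxine): max(49, 43, 82) = 82
D (Chance): 1/3·13 + 1/3·82 + 1/3·60 = 51.67
E (Maxine): max(98, 10, 98) = 98
B (Minnie): min(82, 51.67, 98) = 51.67
G (Maxine): max(19, 84, 60) = 84
H (Maxine): max(44, 42, 38) = 44
I (Maxine): max(2, 94, 59) = 94
F (Minnie): min(84, 44, 94) = 44
K (Chance): 1/3·84 + 1/3·68 + 1/3·54 = 68.67
L (Maxine): max(61, 40, 63) = 63
J (Minnie): min(68.67, 63, 29) = 29
Root (Maxine): max(51.67, 44, 29) = 51.67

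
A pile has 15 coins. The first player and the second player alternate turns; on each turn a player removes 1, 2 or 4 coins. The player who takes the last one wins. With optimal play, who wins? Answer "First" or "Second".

Positions where the player to move wins (W) vs loses (L):
i:   0  1  2  3  4  5  6  7  8  9 10 11 12 13 14 15
     L  W  W  L  W  W  L  W  W  L  W  W  L  W  W  L
Position 15 is L, so the second player wins.

Second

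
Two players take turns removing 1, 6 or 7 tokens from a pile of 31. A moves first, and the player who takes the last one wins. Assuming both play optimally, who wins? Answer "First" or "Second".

First

W/L table (W = player to move can force a win):
i:   0  1  2  3  4  5  6  7  8  9 10 11 12 13 14 15 16 17 18 19 20 21 22 23 24 25 26 27 28 29 30 31
     L  W  L  W  L  W  W  W  W  W  W  W  L  W  L  W  L  W  W  W  W  W  W  W  L  W  L  W  L  W  W  W
Position 31 is W, so the first player wins.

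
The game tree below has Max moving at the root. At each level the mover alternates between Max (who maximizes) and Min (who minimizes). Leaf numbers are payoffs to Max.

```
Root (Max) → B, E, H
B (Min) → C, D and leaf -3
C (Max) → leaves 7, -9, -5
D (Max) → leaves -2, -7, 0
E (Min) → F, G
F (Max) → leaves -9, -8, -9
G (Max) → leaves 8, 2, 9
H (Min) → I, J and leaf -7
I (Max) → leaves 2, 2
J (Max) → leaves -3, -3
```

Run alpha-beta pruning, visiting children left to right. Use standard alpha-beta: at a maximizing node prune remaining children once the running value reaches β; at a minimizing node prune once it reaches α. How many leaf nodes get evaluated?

C [α=-∞,β=+∞]: v=7
D [α=-∞,β=7]: v=0
B [α=-∞,β=+∞]: v=-3
F [α=-3,β=+∞]: v=-8
E [α=-3,β=+∞]: v=-8 after child 1 ≤ α → α-cutoff, skip 1
I [α=-3,β=+∞]: v=2
J [α=-3,β=2]: v=-3
H [α=-3,β=+∞]: v=-3 after child 2 ≤ α → α-cutoff, skip 1
Root [α=-∞,β=+∞]: v=-3
Leaves evaluated: 14 of 18.

14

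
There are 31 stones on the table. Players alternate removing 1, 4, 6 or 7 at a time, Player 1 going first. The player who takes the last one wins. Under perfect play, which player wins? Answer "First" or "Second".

Compute winning (W) and losing (L) positions by backward induction:
i:   0  1  2  3  4  5  6  7  8  9 10 11 12 13 14 15 16 17 18 19 20 21 22 23 24 25 26 27 28 29 30 31
     L  W  L  W  W  L  W  W  W  W  L  W  W  L  W  L  W  W  L  W  W  W  W  L  W  W  L  W  L  W  W  L
Position 31 is L, so the second player wins.

Second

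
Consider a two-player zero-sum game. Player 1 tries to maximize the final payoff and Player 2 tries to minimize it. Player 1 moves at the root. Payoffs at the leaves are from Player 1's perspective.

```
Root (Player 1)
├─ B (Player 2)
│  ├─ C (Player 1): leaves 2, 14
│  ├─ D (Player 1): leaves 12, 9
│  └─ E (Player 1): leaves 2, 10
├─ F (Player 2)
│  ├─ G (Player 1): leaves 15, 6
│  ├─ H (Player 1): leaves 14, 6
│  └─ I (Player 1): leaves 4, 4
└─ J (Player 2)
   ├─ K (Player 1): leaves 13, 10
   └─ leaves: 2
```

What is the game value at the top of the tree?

10

C (Player 1): max(2, 14) = 14
D (Player 1): max(12, 9) = 12
E (Player 1): max(2, 10) = 10
B (Player 2): min(14, 12, 10) = 10
G (Player 1): max(15, 6) = 15
H (Player 1): max(14, 6) = 14
I (Player 1): max(4, 4) = 4
F (Player 2): min(15, 14, 4) = 4
K (Player 1): max(13, 10) = 13
J (Player 2): min(13, 2) = 2
Root (Player 1): max(10, 4, 2) = 10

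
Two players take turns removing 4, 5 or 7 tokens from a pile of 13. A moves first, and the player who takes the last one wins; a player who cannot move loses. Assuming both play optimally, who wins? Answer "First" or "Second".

Second

Compute winning (W) and losing (L) positions by backward induction:
i:   0  1  2  3  4  5  6  7  8  9 10 11 12 13
     L  L  L  L  W  W  W  W  W  W  W  L  L  L
Position 13 is L, so the second player wins.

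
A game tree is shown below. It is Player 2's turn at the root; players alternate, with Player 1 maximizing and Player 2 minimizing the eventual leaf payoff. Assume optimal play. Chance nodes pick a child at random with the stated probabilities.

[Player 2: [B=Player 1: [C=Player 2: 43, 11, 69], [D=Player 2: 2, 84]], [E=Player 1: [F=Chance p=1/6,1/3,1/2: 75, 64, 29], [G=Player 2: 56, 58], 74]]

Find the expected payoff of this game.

C (Player 2): min(43, 11, 69) = 11
D (Player 2): min(2, 84) = 2
B (Player 1): max(11, 2) = 11
F (Chance): 1/6·75 + 1/3·64 + 1/2·29 = 48.33
G (Player 2): min(56, 58) = 56
E (Player 1): max(48.33, 56, 74) = 74
Root (Player 2): min(11, 74) = 11

11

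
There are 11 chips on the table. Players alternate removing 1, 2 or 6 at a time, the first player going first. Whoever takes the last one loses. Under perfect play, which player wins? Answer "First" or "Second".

Second

Compute winning (W) and losing (L) positions by backward induction:
i:   0  1  2  3  4  5  6  7  8  9 10 11
     W  L  W  W  L  W  W  W  L  W  W  L
Position 11 is L, so the second player wins.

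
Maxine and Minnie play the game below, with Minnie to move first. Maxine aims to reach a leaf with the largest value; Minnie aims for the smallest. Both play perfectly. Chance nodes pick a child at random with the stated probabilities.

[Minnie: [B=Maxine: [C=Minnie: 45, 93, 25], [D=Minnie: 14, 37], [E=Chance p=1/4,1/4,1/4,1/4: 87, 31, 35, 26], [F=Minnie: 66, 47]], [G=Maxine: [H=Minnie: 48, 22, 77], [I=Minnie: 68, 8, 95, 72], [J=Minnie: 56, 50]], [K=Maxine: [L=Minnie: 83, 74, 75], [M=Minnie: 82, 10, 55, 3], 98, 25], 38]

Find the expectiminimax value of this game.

38

C (Minnie): min(45, 93, 25) = 25
D (Minnie): min(14, 37) = 14
E (Chance): 1/4·87 + 1/4·31 + 1/4·35 + 1/4·26 = 44.75
F (Minnie): min(66, 47) = 47
B (Maxine): max(25, 14, 44.75, 47) = 47
H (Minnie): min(48, 22, 77) = 22
I (Minnie): min(68, 8, 95, 72) = 8
J (Minnie): min(56, 50) = 50
G (Maxine): max(22, 8, 50) = 50
L (Minnie): min(83, 74, 75) = 74
M (Minnie): min(82, 10, 55, 3) = 3
K (Maxine): max(74, 3, 98, 25) = 98
Root (Minnie): min(47, 50, 98, 38) = 38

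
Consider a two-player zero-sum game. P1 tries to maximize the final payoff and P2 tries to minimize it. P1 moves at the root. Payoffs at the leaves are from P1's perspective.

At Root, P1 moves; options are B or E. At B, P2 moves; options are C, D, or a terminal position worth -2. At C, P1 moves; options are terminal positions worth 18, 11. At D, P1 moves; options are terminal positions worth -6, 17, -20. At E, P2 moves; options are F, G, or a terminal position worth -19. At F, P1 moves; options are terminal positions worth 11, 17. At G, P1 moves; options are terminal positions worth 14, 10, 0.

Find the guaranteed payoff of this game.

-2

C (P1): max(18, 11) = 18
D (P1): max(-6, 17, -20) = 17
B (P2): min(18, 17, -2) = -2
F (P1): max(11, 17) = 17
G (P1): max(14, 10, 0) = 14
E (P2): min(17, 14, -19) = -19
Root (P1): max(-2, -19) = -2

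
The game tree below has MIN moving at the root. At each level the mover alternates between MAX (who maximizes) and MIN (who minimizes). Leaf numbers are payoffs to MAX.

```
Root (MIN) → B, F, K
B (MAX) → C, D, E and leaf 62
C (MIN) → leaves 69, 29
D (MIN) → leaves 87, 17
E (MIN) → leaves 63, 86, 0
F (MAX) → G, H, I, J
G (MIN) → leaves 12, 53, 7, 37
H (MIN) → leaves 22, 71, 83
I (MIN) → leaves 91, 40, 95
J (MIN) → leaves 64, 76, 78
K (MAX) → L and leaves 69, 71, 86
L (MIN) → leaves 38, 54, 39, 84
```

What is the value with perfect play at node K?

86

L: min(38, 54, 39, 84) = 38
K: max(38, 69, 71, 86) = 86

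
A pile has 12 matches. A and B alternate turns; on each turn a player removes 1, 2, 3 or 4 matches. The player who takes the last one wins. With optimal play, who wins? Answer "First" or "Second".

W/L table (W = player to move can force a win):
i:   0  1  2  3  4  5  6  7  8  9 10 11 12
     L  W  W  W  W  L  W  W  W  W  L  W  W
Position 12 is W, so the first player wins.

First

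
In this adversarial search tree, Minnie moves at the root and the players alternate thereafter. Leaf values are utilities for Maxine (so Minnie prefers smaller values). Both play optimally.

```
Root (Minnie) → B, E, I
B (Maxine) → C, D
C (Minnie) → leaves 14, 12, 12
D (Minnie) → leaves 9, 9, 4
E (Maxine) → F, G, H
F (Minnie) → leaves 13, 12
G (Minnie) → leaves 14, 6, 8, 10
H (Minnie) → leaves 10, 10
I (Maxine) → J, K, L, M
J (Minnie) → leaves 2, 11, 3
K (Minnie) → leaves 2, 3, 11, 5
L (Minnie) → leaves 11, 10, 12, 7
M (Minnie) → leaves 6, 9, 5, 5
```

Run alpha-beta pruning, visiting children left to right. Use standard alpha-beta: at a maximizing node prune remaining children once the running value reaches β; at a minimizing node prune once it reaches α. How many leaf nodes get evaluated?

15

C [α=-∞,β=+∞]: v=12
D [α=12,β=+∞]: v=9 after child 1 ≤ α → α-cutoff, skip 2
B [α=-∞,β=+∞]: v=12
F [α=-∞,β=12]: v=12
E [α=-∞,β=12]: v=12 after child 1 ≥ β → β-cutoff, skip 2
J [α=-∞,β=12]: v=2
K [α=2,β=12]: v=2 after child 1 ≤ α → α-cutoff, skip 3
L [α=2,β=12]: v=7
M [α=7,β=12]: v=6 after child 1 ≤ α → α-cutoff, skip 3
I [α=-∞,β=12]: v=7
Root [α=-∞,β=+∞]: v=7
Leaves evaluated: 15 of 29.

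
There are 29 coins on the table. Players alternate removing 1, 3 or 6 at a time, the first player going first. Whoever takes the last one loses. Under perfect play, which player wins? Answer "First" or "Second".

First

Compute winning (W) and losing (L) positions by backward induction:
i:   0  1  2  3  4  5  6  7  8  9 10 11 12 13 14 15 16 17 18 19 20 21 22 23 24 25 26 27 28 29
     W  L  W  L  W  L  W  W  W  W  L  W  L  W  L  W  W  W  W  L  W  L  W  L  W  W  W  W  L  W
Position 29 is W, so the first player wins.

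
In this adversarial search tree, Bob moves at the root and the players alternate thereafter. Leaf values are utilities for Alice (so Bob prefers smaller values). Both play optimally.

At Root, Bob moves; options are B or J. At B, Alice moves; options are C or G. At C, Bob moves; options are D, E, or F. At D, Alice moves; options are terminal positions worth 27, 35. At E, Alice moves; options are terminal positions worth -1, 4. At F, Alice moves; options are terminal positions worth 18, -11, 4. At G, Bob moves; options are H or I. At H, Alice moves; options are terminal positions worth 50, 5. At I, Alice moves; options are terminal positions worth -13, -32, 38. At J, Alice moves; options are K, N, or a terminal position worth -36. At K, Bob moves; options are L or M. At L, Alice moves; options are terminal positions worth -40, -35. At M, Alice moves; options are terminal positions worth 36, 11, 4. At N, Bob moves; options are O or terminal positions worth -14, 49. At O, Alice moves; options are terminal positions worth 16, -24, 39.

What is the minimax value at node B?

D: max(27, 35) = 35
E: max(-1, 4) = 4
F: max(18, -11, 4) = 18
C: min(35, 4, 18) = 4
H: max(50, 5) = 50
I: max(-13, -32, 38) = 38
G: min(50, 38) = 38
B: max(4, 38) = 38

38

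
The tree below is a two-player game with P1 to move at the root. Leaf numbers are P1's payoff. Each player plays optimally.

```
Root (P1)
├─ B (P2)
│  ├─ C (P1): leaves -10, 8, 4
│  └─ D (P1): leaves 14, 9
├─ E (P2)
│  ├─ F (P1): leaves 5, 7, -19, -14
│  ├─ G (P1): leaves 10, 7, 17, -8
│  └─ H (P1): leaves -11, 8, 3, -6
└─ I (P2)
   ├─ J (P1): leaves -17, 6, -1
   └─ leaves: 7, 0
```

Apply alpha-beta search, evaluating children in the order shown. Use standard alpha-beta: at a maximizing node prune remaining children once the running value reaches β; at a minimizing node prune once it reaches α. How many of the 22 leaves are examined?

C [α=-∞,β=+∞]: v=8
D [α=-∞,β=8]: v=14 after child 1 ≥ β → β-cutoff, skip 1
B [α=-∞,β=+∞]: v=8
F [α=8,β=+∞]: v=7
E [α=8,β=+∞]: v=7 after child 1 ≤ α → α-cutoff, skip 2
J [α=8,β=+∞]: v=6
I [α=8,β=+∞]: v=6 after child 1 ≤ α → α-cutoff, skip 2
Root [α=-∞,β=+∞]: v=8
Leaves evaluated: 11 of 22.

11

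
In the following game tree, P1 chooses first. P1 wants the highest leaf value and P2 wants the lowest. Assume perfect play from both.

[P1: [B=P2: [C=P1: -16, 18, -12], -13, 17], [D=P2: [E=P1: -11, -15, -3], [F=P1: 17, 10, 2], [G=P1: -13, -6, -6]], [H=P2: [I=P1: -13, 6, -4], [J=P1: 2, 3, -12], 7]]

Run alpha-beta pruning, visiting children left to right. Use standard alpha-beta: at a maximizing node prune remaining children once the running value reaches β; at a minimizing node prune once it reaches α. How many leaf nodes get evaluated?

19

C [α=-∞,β=+∞]: v=18
B [α=-∞,β=+∞]: v=-13
E [α=-13,β=+∞]: v=-3
F [α=-13,β=-3]: v=17 after child 1 ≥ β → β-cutoff, skip 2
G [α=-13,β=-3]: v=-6
D [α=-13,β=+∞]: v=-6
I [α=-6,β=+∞]: v=6
J [α=-6,β=6]: v=3
H [α=-6,β=+∞]: v=3
Root [α=-∞,β=+∞]: v=3
Leaves evaluated: 19 of 21.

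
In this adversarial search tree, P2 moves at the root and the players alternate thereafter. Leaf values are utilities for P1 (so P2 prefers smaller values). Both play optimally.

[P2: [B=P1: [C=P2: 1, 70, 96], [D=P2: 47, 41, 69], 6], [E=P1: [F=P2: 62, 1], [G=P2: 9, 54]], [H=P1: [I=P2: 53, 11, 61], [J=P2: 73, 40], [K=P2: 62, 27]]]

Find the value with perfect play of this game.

C (P2): min(1, 70, 96) = 1
D (P2): min(47, 41, 69) = 41
B (P1): max(1, 41, 6) = 41
F (P2): min(62, 1) = 1
G (P2): min(9, 54) = 9
E (P1): max(1, 9) = 9
I (P2): min(53, 11, 61) = 11
J (P2): min(73, 40) = 40
K (P2): min(62, 27) = 27
H (P1): max(11, 40, 27) = 40
Root (P2): min(41, 9, 40) = 9

9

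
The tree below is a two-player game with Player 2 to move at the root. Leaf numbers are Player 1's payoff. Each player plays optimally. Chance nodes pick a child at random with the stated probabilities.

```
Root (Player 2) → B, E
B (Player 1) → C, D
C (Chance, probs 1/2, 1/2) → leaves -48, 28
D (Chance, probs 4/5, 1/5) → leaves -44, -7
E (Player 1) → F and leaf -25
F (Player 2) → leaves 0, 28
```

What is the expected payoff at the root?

C (Chance): 1/2·-48 + 1/2·28 = -10
D (Chance): 4/5·-44 + 1/5·-7 = -36.6
B (Player 1): max(-10, -36.6) = -10
F (Player 2): min(0, 28) = 0
E (Player 1): max(0, -25) = 0
Root (Player 2): min(-10, 0) = -10

-10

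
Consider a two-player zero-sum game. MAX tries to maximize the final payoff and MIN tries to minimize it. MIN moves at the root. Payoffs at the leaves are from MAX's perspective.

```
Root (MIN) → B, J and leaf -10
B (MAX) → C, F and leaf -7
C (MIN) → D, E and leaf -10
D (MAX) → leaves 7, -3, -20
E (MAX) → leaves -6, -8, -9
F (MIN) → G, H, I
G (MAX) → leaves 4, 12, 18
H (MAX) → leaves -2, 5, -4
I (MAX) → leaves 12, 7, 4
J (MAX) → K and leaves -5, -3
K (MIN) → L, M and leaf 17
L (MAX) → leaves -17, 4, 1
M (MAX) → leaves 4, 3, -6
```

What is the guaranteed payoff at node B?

D: max(7, -3, -20) = 7
E: max(-6, -8, -9) = -6
C: min(7, -6, -10) = -10
G: max(4, 12, 18) = 18
H: max(-2, 5, -4) = 5
I: max(12, 7, 4) = 12
F: min(18, 5, 12) = 5
B: max(-10, 5, -7) = 5

5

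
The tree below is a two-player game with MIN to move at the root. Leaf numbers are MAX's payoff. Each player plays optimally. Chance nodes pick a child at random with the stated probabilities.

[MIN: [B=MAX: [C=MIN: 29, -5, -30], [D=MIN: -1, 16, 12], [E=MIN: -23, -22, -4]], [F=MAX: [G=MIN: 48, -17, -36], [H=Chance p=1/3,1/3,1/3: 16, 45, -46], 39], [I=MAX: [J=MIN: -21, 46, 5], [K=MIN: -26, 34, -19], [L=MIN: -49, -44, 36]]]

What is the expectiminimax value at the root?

-21

C (MIN): min(29, -5, -30) = -30
D (MIN): min(-1, 16, 12) = -1
E (MIN): min(-23, -22, -4) = -23
B (MAX): max(-30, -1, -23) = -1
G (MIN): min(48, -17, -36) = -36
H (Chance): 1/3·16 + 1/3·45 + 1/3·-46 = 5
F (MAX): max(-36, 5, 39) = 39
J (MIN): min(-21, 46, 5) = -21
K (MIN): min(-26, 34, -19) = -26
L (MIN): min(-49, -44, 36) = -49
I (MAX): max(-21, -26, -49) = -21
Root (MIN): min(-1, 39, -21) = -21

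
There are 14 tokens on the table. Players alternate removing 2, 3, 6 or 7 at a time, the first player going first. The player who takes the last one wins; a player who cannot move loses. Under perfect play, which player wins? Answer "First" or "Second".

i:   0  1  2  3  4  5  6  7  8  9 10 11 12 13 14
     L  L  W  W  W  L  W  W  W  L  L  W  W  W  L
Position 14 is L, so the second player wins.

Second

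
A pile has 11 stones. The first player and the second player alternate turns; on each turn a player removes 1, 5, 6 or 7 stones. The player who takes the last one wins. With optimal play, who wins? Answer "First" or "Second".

First

Positions where the player to move wins (W) vs loses (L):
i:   0  1  2  3  4  5  6  7  8  9 10 11
     L  W  L  W  L  W  W  W  W  W  W  W
Position 11 is W, so the first player wins.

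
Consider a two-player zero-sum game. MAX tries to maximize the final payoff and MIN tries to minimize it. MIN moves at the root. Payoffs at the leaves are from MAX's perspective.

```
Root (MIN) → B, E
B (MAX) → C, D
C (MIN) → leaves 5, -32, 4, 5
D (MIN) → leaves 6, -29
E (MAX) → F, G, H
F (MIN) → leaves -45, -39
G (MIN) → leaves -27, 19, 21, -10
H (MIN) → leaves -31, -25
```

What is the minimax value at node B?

-29

C: min(5, -32, 4, 5) = -32
D: min(6, -29) = -29
B: max(-32, -29) = -29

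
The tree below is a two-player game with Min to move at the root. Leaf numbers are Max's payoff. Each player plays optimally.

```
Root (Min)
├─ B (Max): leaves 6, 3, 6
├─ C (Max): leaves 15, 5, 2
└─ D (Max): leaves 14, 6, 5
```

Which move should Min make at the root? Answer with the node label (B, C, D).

B (Max): max(6, 3, 6) = 6
C (Max): max(15, 5, 2) = 15
D (Max): max(14, 6, 5) = 14
Root (Min): min(6, 15, 14) = 6
Min picks the child with the lowest value: B (value 6).

B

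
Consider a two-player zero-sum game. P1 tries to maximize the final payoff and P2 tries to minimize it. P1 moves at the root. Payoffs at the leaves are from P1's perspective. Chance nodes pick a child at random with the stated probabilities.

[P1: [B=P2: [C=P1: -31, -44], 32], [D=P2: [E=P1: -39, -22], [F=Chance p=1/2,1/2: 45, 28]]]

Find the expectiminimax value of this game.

-22

C (P1): max(-31, -44) = -31
B (P2): min(-31, 32) = -31
E (P1): max(-39, -22) = -22
F (Chance): 1/2·45 + 1/2·28 = 36.5
D (P2): min(-22, 36.5) = -22
Root (P1): max(-31, -22) = -22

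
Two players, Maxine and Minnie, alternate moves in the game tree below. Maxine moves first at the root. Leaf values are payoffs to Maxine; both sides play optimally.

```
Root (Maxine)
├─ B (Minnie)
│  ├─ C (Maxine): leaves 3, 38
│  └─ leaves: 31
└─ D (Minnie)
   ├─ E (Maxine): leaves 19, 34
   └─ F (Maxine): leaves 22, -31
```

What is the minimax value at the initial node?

31

C (Maxine): max(3, 38) = 38
B (Minnie): min(38, 31) = 31
E (Maxine): max(19, 34) = 34
F (Maxine): max(22, -31) = 22
D (Minnie): min(34, 22) = 22
Root (Maxine): max(31, 22) = 31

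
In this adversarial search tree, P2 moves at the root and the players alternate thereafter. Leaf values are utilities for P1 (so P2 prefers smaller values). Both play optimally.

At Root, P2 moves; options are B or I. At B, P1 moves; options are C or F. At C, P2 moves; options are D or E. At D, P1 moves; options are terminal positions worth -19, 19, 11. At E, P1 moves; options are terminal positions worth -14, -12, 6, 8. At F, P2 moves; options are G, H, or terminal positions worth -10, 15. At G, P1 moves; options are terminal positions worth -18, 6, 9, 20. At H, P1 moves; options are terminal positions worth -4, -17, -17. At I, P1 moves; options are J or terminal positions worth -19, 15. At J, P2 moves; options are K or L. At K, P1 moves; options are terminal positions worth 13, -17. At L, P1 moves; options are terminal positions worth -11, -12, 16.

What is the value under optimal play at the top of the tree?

D (P1): max(-19, 19, 11) = 19
E (P1): max(-14, -12, 6, 8) = 8
C (P2): min(19, 8) = 8
G (P1): max(-18, 6, 9, 20) = 20
H (P1): max(-4, -17, -17) = -4
F (P2): min(20, -4, -10, 15) = -10
B (P1): max(8, -10) = 8
K (P1): max(13, -17) = 13
L (P1): max(-11, -12, 16) = 16
J (P2): min(13, 16) = 13
I (P1): max(13, -19, 15) = 15
Root (P2): min(8, 15) = 8

8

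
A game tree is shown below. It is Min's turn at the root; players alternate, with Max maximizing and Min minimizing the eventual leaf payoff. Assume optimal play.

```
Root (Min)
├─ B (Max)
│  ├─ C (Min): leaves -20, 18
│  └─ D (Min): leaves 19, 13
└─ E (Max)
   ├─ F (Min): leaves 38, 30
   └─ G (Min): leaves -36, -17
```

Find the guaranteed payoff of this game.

13

C (Min): min(-20, 18) = -20
D (Min): min(19, 13) = 13
B (Max): max(-20, 13) = 13
F (Min): min(38, 30) = 30
G (Min): min(-36, -17) = -36
E (Max): max(30, -36) = 30
Root (Min): min(13, 30) = 13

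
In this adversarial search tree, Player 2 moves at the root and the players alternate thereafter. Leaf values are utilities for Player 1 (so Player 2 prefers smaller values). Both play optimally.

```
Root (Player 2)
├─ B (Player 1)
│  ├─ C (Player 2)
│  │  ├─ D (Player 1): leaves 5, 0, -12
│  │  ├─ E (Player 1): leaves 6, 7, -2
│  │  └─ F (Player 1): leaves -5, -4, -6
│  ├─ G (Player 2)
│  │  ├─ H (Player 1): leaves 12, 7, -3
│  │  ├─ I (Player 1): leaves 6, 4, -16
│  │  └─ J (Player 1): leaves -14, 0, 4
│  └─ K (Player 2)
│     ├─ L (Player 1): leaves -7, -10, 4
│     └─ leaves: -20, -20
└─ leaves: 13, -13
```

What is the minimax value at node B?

4

D: max(5, 0, -12) = 5
E: max(6, 7, -2) = 7
F: max(-5, -4, -6) = -4
C: min(5, 7, -4) = -4
H: max(12, 7, -3) = 12
I: max(6, 4, -16) = 6
J: max(-14, 0, 4) = 4
G: min(12, 6, 4) = 4
L: max(-7, -10, 4) = 4
K: min(4, -20, -20) = -20
B: max(-4, 4, -20) = 4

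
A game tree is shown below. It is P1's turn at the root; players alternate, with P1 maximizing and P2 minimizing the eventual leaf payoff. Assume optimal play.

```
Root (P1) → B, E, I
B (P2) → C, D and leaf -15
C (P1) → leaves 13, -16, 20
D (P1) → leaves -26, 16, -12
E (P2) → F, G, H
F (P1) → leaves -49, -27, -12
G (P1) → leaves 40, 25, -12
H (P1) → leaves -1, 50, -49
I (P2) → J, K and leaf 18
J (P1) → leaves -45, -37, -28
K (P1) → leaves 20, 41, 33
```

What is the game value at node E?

-12

F: max(-49, -27, -12) = -12
G: max(40, 25, -12) = 40
H: max(-1, 50, -49) = 50
E: min(-12, 40, 50) = -12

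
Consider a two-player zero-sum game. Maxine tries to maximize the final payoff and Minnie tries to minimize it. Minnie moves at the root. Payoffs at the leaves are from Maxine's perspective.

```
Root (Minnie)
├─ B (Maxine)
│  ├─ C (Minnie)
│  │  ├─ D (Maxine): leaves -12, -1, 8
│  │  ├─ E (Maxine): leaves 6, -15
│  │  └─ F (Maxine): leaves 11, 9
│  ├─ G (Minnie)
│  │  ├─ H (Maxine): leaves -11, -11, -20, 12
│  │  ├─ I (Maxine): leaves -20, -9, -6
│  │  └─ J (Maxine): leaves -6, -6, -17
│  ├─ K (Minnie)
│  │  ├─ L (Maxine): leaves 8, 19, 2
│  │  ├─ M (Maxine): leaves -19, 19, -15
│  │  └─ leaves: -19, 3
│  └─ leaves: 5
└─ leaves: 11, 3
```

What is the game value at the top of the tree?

D (Maxine): max(-12, -1, 8) = 8
E (Maxine): max(6, -15) = 6
F (Maxine): max(11, 9) = 11
C (Minnie): min(8, 6, 11) = 6
H (Maxine): max(-11, -11, -20, 12) = 12
I (Maxine): max(-20, -9, -6) = -6
J (Maxine): max(-6, -6, -17) = -6
G (Minnie): min(12, -6, -6) = -6
L (Maxine): max(8, 19, 2) = 19
M (Maxine): max(-19, 19, -15) = 19
K (Minnie): min(19, 19, -19, 3) = -19
B (Maxine): max(6, -6, -19, 5) = 6
Root (Minnie): min(6, 11, 3) = 3

3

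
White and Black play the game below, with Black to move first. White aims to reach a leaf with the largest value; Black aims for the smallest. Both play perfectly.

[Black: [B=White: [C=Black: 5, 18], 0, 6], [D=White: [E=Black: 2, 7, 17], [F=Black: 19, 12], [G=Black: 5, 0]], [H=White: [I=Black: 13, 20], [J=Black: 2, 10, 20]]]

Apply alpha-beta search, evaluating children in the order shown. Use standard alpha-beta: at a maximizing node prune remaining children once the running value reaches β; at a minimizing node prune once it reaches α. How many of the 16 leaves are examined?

11

C [α=-∞,β=+∞]: v=5
B [α=-∞,β=+∞]: v=6
E [α=-∞,β=6]: v=2
F [α=2,β=6]: v=12
D [α=-∞,β=6]: v=12 after child 2 ≥ β → β-cutoff, skip 1
I [α=-∞,β=6]: v=13
H [α=-∞,β=6]: v=13 after child 1 ≥ β → β-cutoff, skip 1
Root [α=-∞,β=+∞]: v=6
Leaves evaluated: 11 of 16.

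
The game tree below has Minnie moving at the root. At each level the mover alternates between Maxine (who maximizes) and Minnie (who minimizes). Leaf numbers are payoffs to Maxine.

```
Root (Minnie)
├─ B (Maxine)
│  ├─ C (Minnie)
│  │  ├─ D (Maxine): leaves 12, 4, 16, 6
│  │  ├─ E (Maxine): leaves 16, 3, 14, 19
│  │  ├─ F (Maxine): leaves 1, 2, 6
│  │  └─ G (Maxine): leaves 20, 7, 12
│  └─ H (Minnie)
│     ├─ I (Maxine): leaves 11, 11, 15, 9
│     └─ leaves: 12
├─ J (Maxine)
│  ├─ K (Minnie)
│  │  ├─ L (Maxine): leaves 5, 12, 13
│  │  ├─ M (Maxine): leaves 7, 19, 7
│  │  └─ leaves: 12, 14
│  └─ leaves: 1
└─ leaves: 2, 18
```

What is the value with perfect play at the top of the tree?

2

D (Maxine): max(12, 4, 16, 6) = 16
E (Maxine): max(16, 3, 14, 19) = 19
F (Maxine): max(1, 2, 6) = 6
G (Maxine): max(20, 7, 12) = 20
C (Minnie): min(16, 19, 6, 20) = 6
I (Maxine): max(11, 11, 15, 9) = 15
H (Minnie): min(15, 12) = 12
B (Maxine): max(6, 12) = 12
L (Maxine): max(5, 12, 13) = 13
M (Maxine): max(7, 19, 7) = 19
K (Minnie): min(13, 19, 12, 14) = 12
J (Maxine): max(12, 1) = 12
Root (Minnie): min(12, 12, 2, 18) = 2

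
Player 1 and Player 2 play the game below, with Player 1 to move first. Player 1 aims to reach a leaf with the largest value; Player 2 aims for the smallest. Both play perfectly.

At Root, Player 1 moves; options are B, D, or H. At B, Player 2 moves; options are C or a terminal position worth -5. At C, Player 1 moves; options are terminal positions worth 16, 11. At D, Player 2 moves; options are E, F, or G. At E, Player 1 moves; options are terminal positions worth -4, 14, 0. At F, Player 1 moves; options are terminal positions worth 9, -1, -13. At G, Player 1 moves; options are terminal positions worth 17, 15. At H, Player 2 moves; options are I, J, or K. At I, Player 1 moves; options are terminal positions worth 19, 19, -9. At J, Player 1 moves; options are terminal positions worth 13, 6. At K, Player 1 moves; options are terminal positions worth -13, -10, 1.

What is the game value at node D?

E: max(-4, 14, 0) = 14
F: max(9, -1, -13) = 9
G: max(17, 15) = 17
D: min(14, 9, 17) = 9

9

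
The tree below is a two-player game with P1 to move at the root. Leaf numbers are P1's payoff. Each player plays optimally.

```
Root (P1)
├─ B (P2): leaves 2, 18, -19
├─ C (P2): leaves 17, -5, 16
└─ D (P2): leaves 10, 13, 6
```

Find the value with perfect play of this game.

6

B (P2): min(2, 18, -19) = -19
C (P2): min(17, -5, 16) = -5
D (P2): min(10, 13, 6) = 6
Root (P1): max(-19, -5, 6) = 6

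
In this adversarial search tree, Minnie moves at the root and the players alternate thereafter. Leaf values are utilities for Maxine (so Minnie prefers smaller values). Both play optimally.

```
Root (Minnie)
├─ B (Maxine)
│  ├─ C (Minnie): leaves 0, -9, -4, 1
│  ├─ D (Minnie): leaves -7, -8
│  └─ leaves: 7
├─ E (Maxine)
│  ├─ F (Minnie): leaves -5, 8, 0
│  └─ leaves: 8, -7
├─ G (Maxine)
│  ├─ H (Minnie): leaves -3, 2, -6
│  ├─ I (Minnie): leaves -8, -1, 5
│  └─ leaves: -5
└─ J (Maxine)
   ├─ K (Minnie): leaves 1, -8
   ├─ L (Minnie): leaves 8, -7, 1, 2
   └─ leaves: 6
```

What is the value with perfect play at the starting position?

C (Minnie): min(0, -9, -4, 1) = -9
D (Minnie): min(-7, -8) = -8
B (Maxine): max(-9, -8, 7) = 7
F (Minnie): min(-5, 8, 0) = -5
E (Maxine): max(-5, 8, -7) = 8
H (Minnie): min(-3, 2, -6) = -6
I (Minnie): min(-8, -1, 5) = -8
G (Maxine): max(-6, -8, -5) = -5
K (Minnie): min(1, -8) = -8
L (Minnie): min(8, -7, 1, 2) = -7
J (Maxine): max(-8, -7, 6) = 6
Root (Minnie): min(7, 8, -5, 6) = -5

-5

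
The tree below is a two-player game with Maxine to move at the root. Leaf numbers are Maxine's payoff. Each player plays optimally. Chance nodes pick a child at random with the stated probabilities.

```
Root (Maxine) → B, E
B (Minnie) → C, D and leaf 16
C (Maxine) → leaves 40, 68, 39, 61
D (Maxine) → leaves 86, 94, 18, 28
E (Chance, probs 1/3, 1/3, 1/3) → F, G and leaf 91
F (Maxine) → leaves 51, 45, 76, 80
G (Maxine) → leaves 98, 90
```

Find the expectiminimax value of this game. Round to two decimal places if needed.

89.67

C (Maxine): max(40, 68, 39, 61) = 68
D (Maxine): max(86, 94, 18, 28) = 94
B (Minnie): min(68, 94, 16) = 16
F (Maxine): max(51, 45, 76, 80) = 80
G (Maxine): max(98, 90) = 98
E (Chance): 1/3·80 + 1/3·98 + 1/3·91 = 89.67
Root (Maxine): max(16, 89.67) = 89.67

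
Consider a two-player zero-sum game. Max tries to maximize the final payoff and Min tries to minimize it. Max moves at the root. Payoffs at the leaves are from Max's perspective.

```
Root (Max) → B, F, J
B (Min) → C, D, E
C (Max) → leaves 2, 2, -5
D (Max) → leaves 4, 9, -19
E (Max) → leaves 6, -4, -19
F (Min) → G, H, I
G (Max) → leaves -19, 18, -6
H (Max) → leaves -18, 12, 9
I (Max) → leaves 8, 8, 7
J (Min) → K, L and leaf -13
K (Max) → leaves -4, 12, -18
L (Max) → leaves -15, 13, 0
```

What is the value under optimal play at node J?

K: max(-4, 12, -18) = 12
L: max(-15, 13, 0) = 13
J: min(12, 13, -13) = -13

-13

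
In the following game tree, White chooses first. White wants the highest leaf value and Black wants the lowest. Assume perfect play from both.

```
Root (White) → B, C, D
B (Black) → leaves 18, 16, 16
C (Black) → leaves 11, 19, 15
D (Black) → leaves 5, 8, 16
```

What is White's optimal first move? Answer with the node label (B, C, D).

B (Black): min(18, 16, 16) = 16
C (Black): min(11, 19, 15) = 11
D (Black): min(5, 8, 16) = 5
Root (White): max(16, 11, 5) = 16
White picks the child with the highest value: B (value 16).

B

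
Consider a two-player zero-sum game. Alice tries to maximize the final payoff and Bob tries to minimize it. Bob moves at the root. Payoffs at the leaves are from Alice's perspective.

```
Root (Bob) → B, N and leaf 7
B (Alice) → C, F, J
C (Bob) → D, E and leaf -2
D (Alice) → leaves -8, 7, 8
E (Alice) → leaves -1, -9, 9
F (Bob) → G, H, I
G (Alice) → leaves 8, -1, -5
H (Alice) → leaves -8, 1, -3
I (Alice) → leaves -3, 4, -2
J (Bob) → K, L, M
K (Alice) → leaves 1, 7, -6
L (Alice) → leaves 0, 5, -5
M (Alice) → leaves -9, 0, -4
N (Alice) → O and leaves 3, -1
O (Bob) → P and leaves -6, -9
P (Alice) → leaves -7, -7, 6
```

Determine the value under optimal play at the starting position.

1

D (Alice): max(-8, 7, 8) = 8
E (Alice): max(-1, -9, 9) = 9
C (Bob): min(8, 9, -2) = -2
G (Alice): max(8, -1, -5) = 8
H (Alice): max(-8, 1, -3) = 1
I (Alice): max(-3, 4, -2) = 4
F (Bob): min(8, 1, 4) = 1
K (Alice): max(1, 7, -6) = 7
L (Alice): max(0, 5, -5) = 5
M (Alice): max(-9, 0, -4) = 0
J (Bob): min(7, 5, 0) = 0
B (Alice): max(-2, 1, 0) = 1
P (Alice): max(-7, -7, 6) = 6
O (Bob): min(6, -6, -9) = -9
N (Alice): max(-9, 3, -1) = 3
Root (Bob): min(1, 3, 7) = 1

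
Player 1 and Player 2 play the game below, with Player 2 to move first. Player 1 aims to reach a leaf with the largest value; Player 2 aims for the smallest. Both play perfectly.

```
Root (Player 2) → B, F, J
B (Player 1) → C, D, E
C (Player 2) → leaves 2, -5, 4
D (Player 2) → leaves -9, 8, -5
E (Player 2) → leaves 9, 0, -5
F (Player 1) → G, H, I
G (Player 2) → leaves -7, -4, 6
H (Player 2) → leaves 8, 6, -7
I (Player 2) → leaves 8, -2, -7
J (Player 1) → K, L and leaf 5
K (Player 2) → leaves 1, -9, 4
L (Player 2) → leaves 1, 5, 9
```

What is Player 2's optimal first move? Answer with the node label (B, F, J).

F

C (Player 2): min(2, -5, 4) = -5
D (Player 2): min(-9, 8, -5) = -9
E (Player 2): min(9, 0, -5) = -5
B (Player 1): max(-5, -9, -5) = -5
G (Player 2): min(-7, -4, 6) = -7
H (Player 2): min(8, 6, -7) = -7
I (Player 2): min(8, -2, -7) = -7
F (Player 1): max(-7, -7, -7) = -7
K (Player 2): min(1, -9, 4) = -9
L (Player 2): min(1, 5, 9) = 1
J (Player 1): max(-9, 1, 5) = 5
Root (Player 2): min(-5, -7, 5) = -7
Player 2 picks the child with the lowest value: F (value -7).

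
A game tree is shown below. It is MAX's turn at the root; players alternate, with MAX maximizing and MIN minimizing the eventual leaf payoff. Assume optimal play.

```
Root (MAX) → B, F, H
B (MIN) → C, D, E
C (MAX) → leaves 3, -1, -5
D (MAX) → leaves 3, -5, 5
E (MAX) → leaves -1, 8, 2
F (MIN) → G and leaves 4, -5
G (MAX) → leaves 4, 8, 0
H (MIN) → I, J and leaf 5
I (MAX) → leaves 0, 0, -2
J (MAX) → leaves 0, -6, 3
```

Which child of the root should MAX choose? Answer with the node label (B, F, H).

B

C (MAX): max(3, -1, -5) = 3
D (MAX): max(3, -5, 5) = 5
E (MAX): max(-1, 8, 2) = 8
B (MIN): min(3, 5, 8) = 3
G (MAX): max(4, 8, 0) = 8
F (MIN): min(8, 4, -5) = -5
I (MAX): max(0, 0, -2) = 0
J (MAX): max(0, -6, 3) = 3
H (MIN): min(0, 3, 5) = 0
Root (MAX): max(3, -5, 0) = 3
MAX picks the child with the highest value: B (value 3).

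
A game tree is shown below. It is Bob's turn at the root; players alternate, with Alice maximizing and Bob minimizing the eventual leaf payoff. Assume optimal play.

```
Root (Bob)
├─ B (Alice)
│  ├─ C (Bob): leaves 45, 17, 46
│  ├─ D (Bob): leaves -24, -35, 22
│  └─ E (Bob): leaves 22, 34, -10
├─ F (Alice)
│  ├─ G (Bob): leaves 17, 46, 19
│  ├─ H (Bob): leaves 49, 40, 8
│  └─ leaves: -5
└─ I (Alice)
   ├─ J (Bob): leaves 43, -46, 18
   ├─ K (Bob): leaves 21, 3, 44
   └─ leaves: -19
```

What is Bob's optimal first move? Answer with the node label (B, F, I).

I

C (Bob): min(45, 17, 46) = 17
D (Bob): min(-24, -35, 22) = -35
E (Bob): min(22, 34, -10) = -10
B (Alice): max(17, -35, -10) = 17
G (Bob): min(17, 46, 19) = 17
H (Bob): min(49, 40, 8) = 8
F (Alice): max(17, 8, -5) = 17
J (Bob): min(43, -46, 18) = -46
K (Bob): min(21, 3, 44) = 3
I (Alice): max(-46, 3, -19) = 3
Root (Bob): min(17, 17, 3) = 3
Bob picks the child with the lowest value: I (value 3).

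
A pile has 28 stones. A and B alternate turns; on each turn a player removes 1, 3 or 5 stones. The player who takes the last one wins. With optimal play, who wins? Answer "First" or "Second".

Mark each pile size as W (mover wins) or L (mover loses):
i:   0  1  2  3  4  5  6  7  8  9 10 11 12 13 14 15 16 17 18 19 20 21 22 23 24 25 26 27 28
     L  W  L  W  L  W  L  W  L  W  L  W  L  W  L  W  L  W  L  W  L  W  L  W  L  W  L  W  L
Position 28 is L, so the second player wins.

Second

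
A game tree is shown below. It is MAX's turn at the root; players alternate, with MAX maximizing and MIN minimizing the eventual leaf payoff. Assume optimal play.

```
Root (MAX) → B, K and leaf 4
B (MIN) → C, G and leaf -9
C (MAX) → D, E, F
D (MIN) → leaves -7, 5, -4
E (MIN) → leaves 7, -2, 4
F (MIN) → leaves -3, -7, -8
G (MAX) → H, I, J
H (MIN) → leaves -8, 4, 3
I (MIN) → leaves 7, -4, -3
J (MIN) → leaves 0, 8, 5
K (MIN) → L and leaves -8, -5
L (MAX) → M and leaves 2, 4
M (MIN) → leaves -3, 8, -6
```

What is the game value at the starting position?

D (MIN): min(-7, 5, -4) = -7
E (MIN): min(7, -2, 4) = -2
F (MIN): min(-3, -7, -8) = -8
C (MAX): max(-7, -2, -8) = -2
H (MIN): min(-8, 4, 3) = -8
I (MIN): min(7, -4, -3) = -4
J (MIN): min(0, 8, 5) = 0
G (MAX): max(-8, -4, 0) = 0
B (MIN): min(-2, 0, -9) = -9
M (MIN): min(-3, 8, -6) = -6
L (MAX): max(-6, 2, 4) = 4
K (MIN): min(4, -8, -5) = -8
Root (MAX): max(-9, -8, 4) = 4

4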